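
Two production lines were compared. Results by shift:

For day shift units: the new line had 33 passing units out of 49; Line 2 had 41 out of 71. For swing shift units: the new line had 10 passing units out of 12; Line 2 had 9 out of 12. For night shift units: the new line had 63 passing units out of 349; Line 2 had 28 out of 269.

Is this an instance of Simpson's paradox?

Day shift: the new line 33/49 = 67.3%, Line 2 41/71 = 57.7% → the new line
Swing shift: the new line 10/12 = 83.3%, Line 2 9/12 = 75.0% → the new line
Night shift: the new line 63/349 = 18.1%, Line 2 28/269 = 10.4% → the new line
Overall: the new line 106/410 = 25.9%, Line 2 78/352 = 22.2% → the new line
The new line wins overall and in every shift group — no reversal.

No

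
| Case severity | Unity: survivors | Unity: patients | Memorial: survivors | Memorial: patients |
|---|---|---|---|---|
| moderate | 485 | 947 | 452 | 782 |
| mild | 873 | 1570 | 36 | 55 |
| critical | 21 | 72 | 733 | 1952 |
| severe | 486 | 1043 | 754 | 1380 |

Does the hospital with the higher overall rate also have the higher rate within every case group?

No

Moderate: Unity 485/947 = 51.2%, Memorial 452/782 = 57.8% → Memorial
Mild: Unity 873/1570 = 55.6%, Memorial 36/55 = 65.5% → Memorial
Critical: Unity 21/72 = 29.2%, Memorial 733/1952 = 37.6% → Memorial
Severe: Unity 486/1043 = 46.6%, Memorial 754/1380 = 54.6% → Memorial
Overall: Unity 1865/3632 = 51.3%, Memorial 1975/4169 = 47.4% → Unity
Memorial wins each case group but Unity wins overall — the comparison reverses. Memorial's patients skew toward critical, which has a lower base rate.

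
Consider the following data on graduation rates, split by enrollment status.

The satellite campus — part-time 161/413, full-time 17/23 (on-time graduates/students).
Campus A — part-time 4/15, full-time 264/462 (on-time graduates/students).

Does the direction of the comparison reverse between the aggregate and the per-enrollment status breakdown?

Part-time: the satellite campus 161/413 = 39.0%, Campus A 4/15 = 26.7% → the satellite campus
Full-time: the satellite campus 17/23 = 73.9%, Campus A 264/462 = 57.1% → the satellite campus
Overall: the satellite campus 178/436 = 40.8%, Campus A 268/477 = 56.2% → Campus A
The satellite campus wins each enrollment group but Campus A wins overall — the comparison reverses. The satellite campus's students skew toward part-time, which has a lower base rate.

Yes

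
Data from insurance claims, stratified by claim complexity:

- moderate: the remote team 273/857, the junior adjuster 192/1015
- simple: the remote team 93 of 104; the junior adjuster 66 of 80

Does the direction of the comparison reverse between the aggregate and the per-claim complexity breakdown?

No

Moderate: the remote team 273/857 = 31.9%, the junior adjuster 192/1015 = 18.9% → the remote team
Simple: the remote team 93/104 = 89.4%, the junior adjuster 66/80 = 82.5% → the remote team
Overall: the remote team 366/961 = 38.1%, the junior adjuster 258/1095 = 23.6% → the remote team
The remote team wins overall and in every claim group — no reversal.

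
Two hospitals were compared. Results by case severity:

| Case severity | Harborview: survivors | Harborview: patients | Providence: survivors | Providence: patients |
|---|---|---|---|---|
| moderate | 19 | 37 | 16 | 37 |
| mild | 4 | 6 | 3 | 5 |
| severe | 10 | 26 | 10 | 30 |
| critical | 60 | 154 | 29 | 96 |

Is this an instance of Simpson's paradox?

No

Moderate: Harborview 19/37 = 51.4%, Providence 16/37 = 43.2% → Harborview
Mild: Harborview 4/6 = 66.7%, Providence 3/5 = 60.0% → Harborview
Severe: Harborview 10/26 = 38.5%, Providence 10/30 = 33.3% → Harborview
Critical: Harborview 60/154 = 39.0%, Providence 29/96 = 30.2% → Harborview
Overall: Harborview 93/223 = 41.7%, Providence 58/168 = 34.5% → Harborview
Harborview wins overall and in every case group — no reversal.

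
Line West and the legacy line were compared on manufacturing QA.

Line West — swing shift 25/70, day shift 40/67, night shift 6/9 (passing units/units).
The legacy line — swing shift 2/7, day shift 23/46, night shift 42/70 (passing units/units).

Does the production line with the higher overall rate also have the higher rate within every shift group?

No

Swing shift: Line West 25/70 = 35.7%, the legacy line 2/7 = 28.6% → Line West
Day shift: Line West 40/67 = 59.7%, the legacy line 23/46 = 50.0% → Line West
Night shift: Line West 6/9 = 66.7%, the legacy line 42/70 = 60.0% → Line West
Overall: Line West 71/146 = 48.6%, the legacy line 67/123 = 54.5% → the legacy line
Line West wins each shift group but the legacy line wins overall — the comparison reverses. Line West's units skew toward swing shift, which has a lower base rate.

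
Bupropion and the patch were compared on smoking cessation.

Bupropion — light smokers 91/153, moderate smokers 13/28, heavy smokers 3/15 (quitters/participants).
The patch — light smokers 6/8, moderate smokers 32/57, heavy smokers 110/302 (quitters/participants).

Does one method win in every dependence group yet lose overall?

Light smokers: bupropion 91/153 = 59.5%, the patch 6/8 = 75.0% → the patch
Moderate smokers: bupropion 13/28 = 46.4%, the patch 32/57 = 56.1% → the patch
Heavy smokers: bupropion 3/15 = 20.0%, the patch 110/302 = 36.4% → the patch
Overall: bupropion 107/196 = 54.6%, the patch 148/367 = 40.3% → bupropion
The patch wins each dependence group but bupropion wins overall — the comparison reverses. The patch's participants skew toward heavy smokers, which has a lower base rate.

Yes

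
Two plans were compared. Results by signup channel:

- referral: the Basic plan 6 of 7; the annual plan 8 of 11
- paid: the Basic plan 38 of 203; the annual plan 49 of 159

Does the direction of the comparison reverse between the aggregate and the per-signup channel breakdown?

No

Referral: the Basic plan 6/7 = 85.7%, the annual plan 8/11 = 72.7% → the Basic plan
Paid: the Basic plan 38/203 = 18.7%, the annual plan 49/159 = 30.8% → the annual plan
Overall: the Basic plan 44/210 = 21.0%, the annual plan 57/170 = 33.5% → the annual plan
Neither sweeps: the Basic plan wins 1 of 2 groups, the annual plan wins 1. The annual plan wins overall but not every group — no Simpson reversal.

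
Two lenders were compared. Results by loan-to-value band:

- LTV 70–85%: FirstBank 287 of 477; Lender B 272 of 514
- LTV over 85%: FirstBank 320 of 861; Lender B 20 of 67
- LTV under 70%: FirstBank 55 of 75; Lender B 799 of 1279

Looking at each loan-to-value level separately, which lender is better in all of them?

LTV 70–85%: FirstBank 287/477 = 60.2%, Lender B 272/514 = 52.9% → FirstBank
LTV over 85%: FirstBank 320/861 = 37.2%, Lender B 20/67 = 29.9% → FirstBank
LTV under 70%: FirstBank 55/75 = 73.3%, Lender B 799/1279 = 62.5% → FirstBank
FirstBank has the higher rate in all 3 groups.

FirstBank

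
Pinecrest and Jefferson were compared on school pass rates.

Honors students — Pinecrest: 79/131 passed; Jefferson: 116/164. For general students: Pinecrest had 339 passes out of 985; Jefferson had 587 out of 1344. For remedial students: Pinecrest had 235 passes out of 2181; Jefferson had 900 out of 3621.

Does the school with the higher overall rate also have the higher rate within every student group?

Yes

Honors: Pinecrest 79/131 = 60.3%, Jefferson 116/164 = 70.7% → Jefferson
General: Pinecrest 339/985 = 34.4%, Jefferson 587/1344 = 43.7% → Jefferson
Remedial: Pinecrest 235/2181 = 10.8%, Jefferson 900/3621 = 24.9% → Jefferson
Overall: Pinecrest 653/3297 = 19.8%, Jefferson 1603/5129 = 31.3% → Jefferson
Jefferson wins overall and in every student group — no reversal.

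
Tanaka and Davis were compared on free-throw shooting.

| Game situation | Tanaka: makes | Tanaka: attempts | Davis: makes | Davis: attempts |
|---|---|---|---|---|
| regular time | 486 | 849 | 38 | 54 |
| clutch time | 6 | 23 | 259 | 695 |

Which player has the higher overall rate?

Tanaka

Regular time: Tanaka 486/849 = 57.2%, Davis 38/54 = 70.4% → Davis
Clutch time: Tanaka 6/23 = 26.1%, Davis 259/695 = 37.3% → Davis
Overall: Tanaka 492/872 = 56.4%, Davis 297/749 = 39.7% → Tanaka
(Davis wins every game group but Tanaka wins overall — Davis's attempts skew toward the low-rate clutch time group.)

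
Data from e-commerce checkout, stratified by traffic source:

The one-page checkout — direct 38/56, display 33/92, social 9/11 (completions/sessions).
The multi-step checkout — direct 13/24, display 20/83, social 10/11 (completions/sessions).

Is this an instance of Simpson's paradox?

Direct: the one-page checkout 38/56 = 67.9%, the multi-step checkout 13/24 = 54.2% → the one-page checkout
Display: the one-page checkout 33/92 = 35.9%, the multi-step checkout 20/83 = 24.1% → the one-page checkout
Social: the one-page checkout 9/11 = 81.8%, the multi-step checkout 10/11 = 90.9% → the multi-step checkout
Overall: the one-page checkout 80/159 = 50.3%, the multi-step checkout 43/118 = 36.4% → the one-page checkout
Neither sweeps: the one-page checkout wins 2 of 3 groups, the multi-step checkout wins 1. The one-page checkout wins overall but not every group — no Simpson reversal.

No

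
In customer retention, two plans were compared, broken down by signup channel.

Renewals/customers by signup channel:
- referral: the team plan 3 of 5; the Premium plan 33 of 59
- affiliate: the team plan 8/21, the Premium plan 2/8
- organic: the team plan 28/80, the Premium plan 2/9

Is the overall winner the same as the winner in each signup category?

Referral: the team plan 3/5 = 60.0%, the Premium plan 33/59 = 55.9% → the team plan
Affiliate: the team plan 8/21 = 38.1%, the Premium plan 2/8 = 25.0% → the team plan
Organic: the team plan 28/80 = 35.0%, the Premium plan 2/9 = 22.2% → the team plan
Overall: the team plan 39/106 = 36.8%, the Premium plan 37/76 = 48.7% → the Premium plan
The team plan wins each signup group but the Premium plan wins overall — the comparison reverses. The team plan's customers skew toward organic, which has a lower base rate.

No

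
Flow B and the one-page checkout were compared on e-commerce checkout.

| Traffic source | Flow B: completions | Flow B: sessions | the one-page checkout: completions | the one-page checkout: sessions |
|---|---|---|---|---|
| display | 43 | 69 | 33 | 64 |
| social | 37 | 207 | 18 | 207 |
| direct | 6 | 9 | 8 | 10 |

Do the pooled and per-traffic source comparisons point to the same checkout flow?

Display: Flow B 43/69 = 62.3%, the one-page checkout 33/64 = 51.6% → Flow B
Social: Flow B 37/207 = 17.9%, the one-page checkout 18/207 = 8.7% → Flow B
Direct: Flow B 6/9 = 66.7%, the one-page checkout 8/10 = 80.0% → the one-page checkout
Overall: Flow B 86/285 = 30.2%, the one-page checkout 59/281 = 21.0% → Flow B
Neither sweeps: Flow B wins 2 of 3 groups, the one-page checkout wins 1. Flow B wins overall but not every group — no Simpson reversal.

No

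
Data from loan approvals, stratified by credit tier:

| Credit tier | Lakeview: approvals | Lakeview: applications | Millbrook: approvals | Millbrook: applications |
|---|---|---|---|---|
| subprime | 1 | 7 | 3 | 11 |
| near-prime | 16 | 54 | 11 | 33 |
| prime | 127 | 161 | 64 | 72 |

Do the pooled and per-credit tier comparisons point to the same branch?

Subprime: Lakeview 1/7 = 14.3%, Millbrook 3/11 = 27.3% → Millbrook
Near-prime: Lakeview 16/54 = 29.6%, Millbrook 11/33 = 33.3% → Millbrook
Prime: Lakeview 127/161 = 78.9%, Millbrook 64/72 = 88.9% → Millbrook
Overall: Lakeview 144/222 = 64.9%, Millbrook 78/116 = 67.2% → Millbrook
Millbrook wins overall and in every credit group — no reversal.

Yes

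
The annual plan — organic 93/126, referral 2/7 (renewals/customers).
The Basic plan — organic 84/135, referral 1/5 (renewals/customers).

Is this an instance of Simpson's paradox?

Organic: the annual plan 93/126 = 73.8%, the Basic plan 84/135 = 62.2% → the annual plan
Referral: the annual plan 2/7 = 28.6%, the Basic plan 1/5 = 20.0% → the annual plan
Overall: the annual plan 95/133 = 71.4%, the Basic plan 85/140 = 60.7% → the annual plan
The annual plan wins overall and in every signup group — no reversal.

No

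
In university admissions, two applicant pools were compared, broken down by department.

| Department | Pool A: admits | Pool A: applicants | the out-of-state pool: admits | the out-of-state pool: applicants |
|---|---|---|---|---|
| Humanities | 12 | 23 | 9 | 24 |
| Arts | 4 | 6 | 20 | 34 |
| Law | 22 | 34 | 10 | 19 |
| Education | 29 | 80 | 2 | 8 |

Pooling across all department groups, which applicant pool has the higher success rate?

the out-of-state pool

Humanities: Pool A 12/23 = 52.2%, the out-of-state pool 9/24 = 37.5% → Pool A
Arts: Pool A 4/6 = 66.7%, the out-of-state pool 20/34 = 58.8% → Pool A
Law: Pool A 22/34 = 64.7%, the out-of-state pool 10/19 = 52.6% → Pool A
Education: Pool A 29/80 = 36.2%, the out-of-state pool 2/8 = 25.0% → Pool A
Overall: Pool A 67/143 = 46.9%, the out-of-state pool 41/85 = 48.2% → the out-of-state pool
(Pool A wins every department group but the out-of-state pool wins overall — Pool A's applicants skew toward the low-rate Education group.)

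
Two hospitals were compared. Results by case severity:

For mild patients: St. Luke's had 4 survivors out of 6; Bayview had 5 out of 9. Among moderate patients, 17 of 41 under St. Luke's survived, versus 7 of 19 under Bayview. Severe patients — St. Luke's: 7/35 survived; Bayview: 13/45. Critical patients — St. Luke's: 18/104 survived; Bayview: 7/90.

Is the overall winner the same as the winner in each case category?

No

Mild: St. Luke's 4/6 = 66.7%, Bayview 5/9 = 55.6% → St. Luke's
Moderate: St. Luke's 17/41 = 41.5%, Bayview 7/19 = 36.8% → St. Luke's
Severe: St. Luke's 7/35 = 20.0%, Bayview 13/45 = 28.9% → Bayview
Critical: St. Luke's 18/104 = 17.3%, Bayview 7/90 = 7.8% → St. Luke's
Overall: St. Luke's 46/186 = 24.7%, Bayview 32/163 = 19.6% → St. Luke's
Neither sweeps: St. Luke's wins 3 of 4 groups, Bayview wins 1. St. Luke's wins overall but not every group — no Simpson reversal.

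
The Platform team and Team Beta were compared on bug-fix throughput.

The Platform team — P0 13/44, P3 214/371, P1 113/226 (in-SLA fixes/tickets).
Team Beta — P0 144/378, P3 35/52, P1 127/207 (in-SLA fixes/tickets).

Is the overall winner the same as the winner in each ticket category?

No

P0: the Platform team 13/44 = 29.5%, Team Beta 144/378 = 38.1% → Team Beta
P3: the Platform team 214/371 = 57.7%, Team Beta 35/52 = 67.3% → Team Beta
P1: the Platform team 113/226 = 50.0%, Team Beta 127/207 = 61.4% → Team Beta
Overall: the Platform team 340/641 = 53.0%, Team Beta 306/637 = 48.0% → the Platform team
Team Beta wins each ticket group but the Platform team wins overall — the comparison reverses. Team Beta's tickets skew toward P0, which has a lower base rate.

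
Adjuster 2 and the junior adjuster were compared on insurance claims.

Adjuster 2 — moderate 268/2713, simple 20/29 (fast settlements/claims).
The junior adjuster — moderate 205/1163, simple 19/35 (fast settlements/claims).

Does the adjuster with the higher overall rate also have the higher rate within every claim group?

No

Moderate: Adjuster 2 268/2713 = 9.9%, the junior adjuster 205/1163 = 17.6% → the junior adjuster
Simple: Adjuster 2 20/29 = 69.0%, the junior adjuster 19/35 = 54.3% → Adjuster 2
Overall: Adjuster 2 288/2742 = 10.5%, the junior adjuster 224/1198 = 18.7% → the junior adjuster
Neither sweeps: Adjuster 2 wins 1 of 2 groups, the junior adjuster wins 1. The junior adjuster wins overall but not every group — no Simpson reversal.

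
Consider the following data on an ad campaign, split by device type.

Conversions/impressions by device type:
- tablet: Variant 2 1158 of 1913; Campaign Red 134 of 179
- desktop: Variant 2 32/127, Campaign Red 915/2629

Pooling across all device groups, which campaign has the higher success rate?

Tablet: Variant 2 1158/1913 = 60.5%, Campaign Red 134/179 = 74.9% → Campaign Red
Desktop: Variant 2 32/127 = 25.2%, Campaign Red 915/2629 = 34.8% → Campaign Red
Overall: Variant 2 1190/2040 = 58.3%, Campaign Red 1049/2808 = 37.4% → Variant 2
(Campaign Red wins every device group but Variant 2 wins overall — Campaign Red's impressions skew toward the low-rate desktop group.)

Variant 2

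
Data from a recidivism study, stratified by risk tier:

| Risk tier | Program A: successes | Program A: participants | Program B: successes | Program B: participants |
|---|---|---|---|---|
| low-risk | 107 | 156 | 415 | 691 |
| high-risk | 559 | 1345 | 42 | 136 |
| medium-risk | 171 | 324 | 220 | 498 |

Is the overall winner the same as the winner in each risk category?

Low-risk: Program A 107/156 = 68.6%, Program B 415/691 = 60.1% → Program A
High-risk: Program A 559/1345 = 41.6%, Program B 42/136 = 30.9% → Program A
Medium-risk: Program A 171/324 = 52.8%, Program B 220/498 = 44.2% → Program A
Overall: Program A 837/1825 = 45.9%, Program B 677/1325 = 51.1% → Program B
Program A wins each risk group but Program B wins overall — the comparison reverses. Program A's participants skew toward high-risk, which has a lower base rate.

No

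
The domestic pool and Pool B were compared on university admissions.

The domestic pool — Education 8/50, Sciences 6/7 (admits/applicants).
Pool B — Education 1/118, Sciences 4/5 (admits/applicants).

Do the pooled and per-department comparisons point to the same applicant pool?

Yes

Education: the domestic pool 8/50 = 16.0%, Pool B 1/118 = 0.8% → the domestic pool
Sciences: the domestic pool 6/7 = 85.7%, Pool B 4/5 = 80.0% → the domestic pool
Overall: the domestic pool 14/57 = 24.6%, Pool B 5/123 = 4.1% → the domestic pool
The domestic pool wins overall and in every department group — no reversal.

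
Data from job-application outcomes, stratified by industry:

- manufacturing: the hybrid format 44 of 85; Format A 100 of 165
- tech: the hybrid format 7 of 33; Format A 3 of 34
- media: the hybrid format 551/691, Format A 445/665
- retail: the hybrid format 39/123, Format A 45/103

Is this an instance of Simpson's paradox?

Manufacturing: the hybrid format 44/85 = 51.8%, Format A 100/165 = 60.6% → Format A
Tech: the hybrid format 7/33 = 21.2%, Format A 3/34 = 8.8% → the hybrid format
Media: the hybrid format 551/691 = 79.7%, Format A 445/665 = 66.9% → the hybrid format
Retail: the hybrid format 39/123 = 31.7%, Format A 45/103 = 43.7% → Format A
Overall: the hybrid format 641/932 = 68.8%, Format A 593/967 = 61.3% → the hybrid format
Neither sweeps: the hybrid format wins 2 of 4 groups, Format A wins 2. The hybrid format wins overall but not every group — no Simpson reversal.

No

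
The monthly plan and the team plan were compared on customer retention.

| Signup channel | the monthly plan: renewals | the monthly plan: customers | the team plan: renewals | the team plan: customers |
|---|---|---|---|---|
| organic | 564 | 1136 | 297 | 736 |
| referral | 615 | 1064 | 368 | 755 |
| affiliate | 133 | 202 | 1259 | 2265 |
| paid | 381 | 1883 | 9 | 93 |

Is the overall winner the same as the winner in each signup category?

No

Organic: the monthly plan 564/1136 = 49.6%, the team plan 297/736 = 40.4% → the monthly plan
Referral: the monthly plan 615/1064 = 57.8%, the team plan 368/755 = 48.7% → the monthly plan
Affiliate: the monthly plan 133/202 = 65.8%, the team plan 1259/2265 = 55.6% → the monthly plan
Paid: the monthly plan 381/1883 = 20.2%, the team plan 9/93 = 9.7% → the monthly plan
Overall: the monthly plan 1693/4285 = 39.5%, the team plan 1933/3849 = 50.2% → the team plan
The monthly plan wins each signup group but the team plan wins overall — the comparison reverses. The monthly plan's customers skew toward paid, which has a lower base rate.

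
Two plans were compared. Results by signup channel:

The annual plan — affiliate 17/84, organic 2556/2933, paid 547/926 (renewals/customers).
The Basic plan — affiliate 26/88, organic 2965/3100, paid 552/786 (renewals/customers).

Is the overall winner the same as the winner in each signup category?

Yes

Affiliate: the annual plan 17/84 = 20.2%, the Basic plan 26/88 = 29.5% → the Basic plan
Organic: the annual plan 2556/2933 = 87.1%, the Basic plan 2965/3100 = 95.6% → the Basic plan
Paid: the annual plan 547/926 = 59.1%, the Basic plan 552/786 = 70.2% → the Basic plan
Overall: the annual plan 3120/3943 = 79.1%, the Basic plan 3543/3974 = 89.2% → the Basic plan
The Basic plan wins overall and in every signup group — no reversal.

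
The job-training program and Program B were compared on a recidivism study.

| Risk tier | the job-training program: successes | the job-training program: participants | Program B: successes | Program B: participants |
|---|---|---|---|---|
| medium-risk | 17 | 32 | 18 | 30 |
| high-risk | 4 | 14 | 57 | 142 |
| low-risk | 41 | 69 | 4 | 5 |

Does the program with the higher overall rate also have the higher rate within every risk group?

No

Medium-risk: the job-training program 17/32 = 53.1%, Program B 18/30 = 60.0% → Program B
High-risk: the job-training program 4/14 = 28.6%, Program B 57/142 = 40.1% → Program B
Low-risk: the job-training program 41/69 = 59.4%, Program B 4/5 = 80.0% → Program B
Overall: the job-training program 62/115 = 53.9%, Program B 79/177 = 44.6% → the job-training program
Program B wins each risk group but the job-training program wins overall — the comparison reverses. Program B's participants skew toward high-risk, which has a lower base rate.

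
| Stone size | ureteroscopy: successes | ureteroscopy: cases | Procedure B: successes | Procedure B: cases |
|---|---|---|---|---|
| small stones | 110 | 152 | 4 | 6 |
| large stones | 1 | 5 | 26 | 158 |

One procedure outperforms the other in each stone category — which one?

Small stones: ureteroscopy 110/152 = 72.4%, Procedure B 4/6 = 66.7% → ureteroscopy
Large stones: ureteroscopy 1/5 = 20.0%, Procedure B 26/158 = 16.5% → ureteroscopy
Ureteroscopy has the higher rate in both groups.

ureteroscopy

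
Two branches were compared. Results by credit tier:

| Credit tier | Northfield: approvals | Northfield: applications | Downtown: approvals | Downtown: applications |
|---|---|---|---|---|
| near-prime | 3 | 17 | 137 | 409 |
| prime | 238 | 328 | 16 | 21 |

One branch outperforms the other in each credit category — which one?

Downtown

Near-prime: Northfield 3/17 = 17.6%, Downtown 137/409 = 33.5% → Downtown
Prime: Northfield 238/328 = 72.6%, Downtown 16/21 = 76.2% → Downtown
Downtown has the higher rate in both groups.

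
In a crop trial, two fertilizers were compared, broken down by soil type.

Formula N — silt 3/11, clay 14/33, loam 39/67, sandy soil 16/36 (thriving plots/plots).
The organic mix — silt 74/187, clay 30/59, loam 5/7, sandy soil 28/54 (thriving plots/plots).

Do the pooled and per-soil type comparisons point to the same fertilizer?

Silt: Formula N 3/11 = 27.3%, the organic mix 74/187 = 39.6% → the organic mix
Clay: Formula N 14/33 = 42.4%, the organic mix 30/59 = 50.8% → the organic mix
Loam: Formula N 39/67 = 58.2%, the organic mix 5/7 = 71.4% → the organic mix
Sandy soil: Formula N 16/36 = 44.4%, the organic mix 28/54 = 51.9% → the organic mix
Overall: Formula N 72/147 = 49.0%, the organic mix 137/307 = 44.6% → Formula N
The organic mix wins each soil group but Formula N wins overall — the comparison reverses. The organic mix's plots skew toward silt, which has a lower base rate.

No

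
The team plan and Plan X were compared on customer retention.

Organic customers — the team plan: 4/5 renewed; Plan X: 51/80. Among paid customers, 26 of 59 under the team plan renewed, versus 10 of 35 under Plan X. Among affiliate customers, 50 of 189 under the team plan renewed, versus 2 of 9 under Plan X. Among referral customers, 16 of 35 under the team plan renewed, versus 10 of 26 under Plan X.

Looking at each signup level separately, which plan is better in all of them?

the team plan

Organic: the team plan 4/5 = 80.0%, Plan X 51/80 = 63.8% → the team plan
Paid: the team plan 26/59 = 44.1%, Plan X 10/35 = 28.6% → the team plan
Affiliate: the team plan 50/189 = 26.5%, Plan X 2/9 = 22.2% → the team plan
Referral: the team plan 16/35 = 45.7%, Plan X 10/26 = 38.5% → the team plan
The team plan has the higher rate in all 4 groups.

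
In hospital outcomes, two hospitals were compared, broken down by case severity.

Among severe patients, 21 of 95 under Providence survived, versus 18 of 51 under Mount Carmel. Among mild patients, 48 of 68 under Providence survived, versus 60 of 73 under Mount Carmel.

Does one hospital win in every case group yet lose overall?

No

Severe: Providence 21/95 = 22.1%, Mount Carmel 18/51 = 35.3% → Mount Carmel
Mild: Providence 48/68 = 70.6%, Mount Carmel 60/73 = 82.2% → Mount Carmel
Overall: Providence 69/163 = 42.3%, Mount Carmel 78/124 = 62.9% → Mount Carmel
Mount Carmel wins overall and in every case group — no reversal.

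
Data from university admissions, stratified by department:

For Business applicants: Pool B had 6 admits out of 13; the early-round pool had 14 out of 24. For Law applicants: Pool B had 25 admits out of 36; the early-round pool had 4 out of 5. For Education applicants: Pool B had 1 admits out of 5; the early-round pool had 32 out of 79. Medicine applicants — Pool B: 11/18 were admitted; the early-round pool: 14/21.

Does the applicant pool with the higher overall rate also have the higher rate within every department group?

No

Business: Pool B 6/13 = 46.2%, the early-round pool 14/24 = 58.3% → the early-round pool
Law: Pool B 25/36 = 69.4%, the early-round pool 4/5 = 80.0% → the early-round pool
Education: Pool B 1/5 = 20.0%, the early-round pool 32/79 = 40.5% → the early-round pool
Medicine: Pool B 11/18 = 61.1%, the early-round pool 14/21 = 66.7% → the early-round pool
Overall: Pool B 43/72 = 59.7%, the early-round pool 64/129 = 49.6% → Pool B
The early-round pool wins each department group but Pool B wins overall — the comparison reverses. The early-round pool's applicants skew toward Education, which has a lower base rate.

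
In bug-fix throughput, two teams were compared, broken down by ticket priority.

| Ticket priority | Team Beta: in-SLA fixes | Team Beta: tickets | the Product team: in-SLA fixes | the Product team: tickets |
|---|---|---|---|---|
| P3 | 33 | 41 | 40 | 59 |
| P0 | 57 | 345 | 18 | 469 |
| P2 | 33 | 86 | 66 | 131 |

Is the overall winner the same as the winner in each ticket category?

No

P3: Team Beta 33/41 = 80.5%, the Product team 40/59 = 67.8% → Team Beta
P0: Team Beta 57/345 = 16.5%, the Product team 18/469 = 3.8% → Team Beta
P2: Team Beta 33/86 = 38.4%, the Product team 66/131 = 50.4% → the Product team
Overall: Team Beta 123/472 = 26.1%, the Product team 124/659 = 18.8% → Team Beta
Neither sweeps: Team Beta wins 2 of 3 groups, the Product team wins 1. Team Beta wins overall but not every group — no Simpson reversal.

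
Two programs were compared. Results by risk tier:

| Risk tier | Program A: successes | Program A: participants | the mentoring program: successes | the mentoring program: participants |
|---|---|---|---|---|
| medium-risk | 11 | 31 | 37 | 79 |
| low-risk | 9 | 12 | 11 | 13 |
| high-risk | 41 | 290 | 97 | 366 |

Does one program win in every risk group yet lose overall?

No

Medium-risk: Program A 11/31 = 35.5%, the mentoring program 37/79 = 46.8% → the mentoring program
Low-risk: Program A 9/12 = 75.0%, the mentoring program 11/13 = 84.6% → the mentoring program
High-risk: Program A 41/290 = 14.1%, the mentoring program 97/366 = 26.5% → the mentoring program
Overall: Program A 61/333 = 18.3%, the mentoring program 145/458 = 31.7% → the mentoring program
The mentoring program wins overall and in every risk group — no reversal.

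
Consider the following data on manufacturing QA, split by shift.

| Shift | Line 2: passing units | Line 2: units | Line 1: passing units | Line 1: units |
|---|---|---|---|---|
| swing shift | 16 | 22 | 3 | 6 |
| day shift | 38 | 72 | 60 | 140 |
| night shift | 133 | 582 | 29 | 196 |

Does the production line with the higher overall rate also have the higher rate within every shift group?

Yes

Swing shift: Line 2 16/22 = 72.7%, Line 1 3/6 = 50.0% → Line 2
Day shift: Line 2 38/72 = 52.8%, Line 1 60/140 = 42.9% → Line 2
Night shift: Line 2 133/582 = 22.9%, Line 1 29/196 = 14.8% → Line 2
Overall: Line 2 187/676 = 27.7%, Line 1 92/342 = 26.9% → Line 2
Line 2 wins overall and in every shift group — no reversal.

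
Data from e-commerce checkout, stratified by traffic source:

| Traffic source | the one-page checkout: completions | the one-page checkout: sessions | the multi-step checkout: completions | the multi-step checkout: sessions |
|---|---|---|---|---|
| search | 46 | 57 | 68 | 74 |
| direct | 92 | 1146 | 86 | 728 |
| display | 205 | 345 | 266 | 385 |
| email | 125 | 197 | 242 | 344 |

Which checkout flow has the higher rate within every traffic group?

Search: the one-page checkout 46/57 = 80.7%, the multi-step checkout 68/74 = 91.9% → the multi-step checkout
Direct: the one-page checkout 92/1146 = 8.0%, the multi-step checkout 86/728 = 11.8% → the multi-step checkout
Display: the one-page checkout 205/345 = 59.4%, the multi-step checkout 266/385 = 69.1% → the multi-step checkout
Email: the one-page checkout 125/197 = 63.5%, the multi-step checkout 242/344 = 70.3% → the multi-step checkout
The multi-step checkout has the higher rate in all 4 groups.

the multi-step checkout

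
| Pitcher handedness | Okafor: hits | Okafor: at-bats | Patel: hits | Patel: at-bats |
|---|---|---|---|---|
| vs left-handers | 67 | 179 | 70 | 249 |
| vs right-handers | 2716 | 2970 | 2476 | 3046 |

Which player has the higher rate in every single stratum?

Okafor

Vs left-handers: Okafor 67/179 = 37.4%, Patel 70/249 = 28.1% → Okafor
Vs right-handers: Okafor 2716/2970 = 91.4%, Patel 2476/3046 = 81.3% → Okafor
Okafor has the higher rate in both groups.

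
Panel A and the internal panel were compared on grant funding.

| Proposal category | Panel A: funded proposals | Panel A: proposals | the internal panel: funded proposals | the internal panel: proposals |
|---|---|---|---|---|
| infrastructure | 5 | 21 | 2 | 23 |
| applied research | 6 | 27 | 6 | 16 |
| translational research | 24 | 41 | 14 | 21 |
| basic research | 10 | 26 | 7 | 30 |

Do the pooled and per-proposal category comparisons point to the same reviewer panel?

Infrastructure: Panel A 5/21 = 23.8%, the internal panel 2/23 = 8.7% → Panel A
Applied research: Panel A 6/27 = 22.2%, the internal panel 6/16 = 37.5% → the internal panel
Translational research: Panel A 24/41 = 58.5%, the internal panel 14/21 = 66.7% → the internal panel
Basic research: Panel A 10/26 = 38.5%, the internal panel 7/30 = 23.3% → Panel A
Overall: Panel A 45/115 = 39.1%, the internal panel 29/90 = 32.2% → Panel A
Neither sweeps: Panel A wins 2 of 4 groups, the internal panel wins 2. Panel A wins overall but not every group — no Simpson reversal.

No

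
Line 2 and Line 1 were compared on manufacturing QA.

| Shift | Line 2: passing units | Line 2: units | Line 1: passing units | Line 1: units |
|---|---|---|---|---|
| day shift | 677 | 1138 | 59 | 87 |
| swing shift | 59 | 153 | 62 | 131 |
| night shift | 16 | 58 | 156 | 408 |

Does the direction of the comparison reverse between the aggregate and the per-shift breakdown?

Day shift: Line 2 677/1138 = 59.5%, Line 1 59/87 = 67.8% → Line 1
Swing shift: Line 2 59/153 = 38.6%, Line 1 62/131 = 47.3% → Line 1
Night shift: Line 2 16/58 = 27.6%, Line 1 156/408 = 38.2% → Line 1
Overall: Line 2 752/1349 = 55.7%, Line 1 277/626 = 44.2% → Line 2
Line 1 wins each shift group but Line 2 wins overall — the comparison reverses. Line 1's units skew toward night shift, which has a lower base rate.

Yes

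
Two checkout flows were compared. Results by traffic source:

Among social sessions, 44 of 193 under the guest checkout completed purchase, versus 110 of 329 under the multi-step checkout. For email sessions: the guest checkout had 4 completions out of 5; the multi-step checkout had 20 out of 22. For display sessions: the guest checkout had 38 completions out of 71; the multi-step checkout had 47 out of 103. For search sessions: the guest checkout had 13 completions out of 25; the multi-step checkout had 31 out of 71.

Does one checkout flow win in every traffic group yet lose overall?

No

Social: the guest checkout 44/193 = 22.8%, the multi-step checkout 110/329 = 33.4% → the multi-step checkout
Email: the guest checkout 4/5 = 80.0%, the multi-step checkout 20/22 = 90.9% → the multi-step checkout
Display: the guest checkout 38/71 = 53.5%, the multi-step checkout 47/103 = 45.6% → the guest checkout
Search: the guest checkout 13/25 = 52.0%, the multi-step checkout 31/71 = 43.7% → the guest checkout
Overall: the guest checkout 99/294 = 33.7%, the multi-step checkout 208/525 = 39.6% → the multi-step checkout
Neither sweeps: the guest checkout wins 2 of 4 groups, the multi-step checkout wins 2. The multi-step checkout wins overall but not every group — no Simpson reversal.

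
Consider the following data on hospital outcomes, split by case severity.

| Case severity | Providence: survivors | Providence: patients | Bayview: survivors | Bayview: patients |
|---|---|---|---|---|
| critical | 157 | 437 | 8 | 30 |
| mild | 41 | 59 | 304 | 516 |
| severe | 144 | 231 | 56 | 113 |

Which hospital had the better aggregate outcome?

Bayview

Critical: Providence 157/437 = 35.9%, Bayview 8/30 = 26.7% → Providence
Mild: Providence 41/59 = 69.5%, Bayview 304/516 = 58.9% → Providence
Severe: Providence 144/231 = 62.3%, Bayview 56/113 = 49.6% → Providence
Overall: Providence 342/727 = 47.0%, Bayview 368/659 = 55.8% → Bayview
(Providence wins every case group but Bayview wins overall — Providence's patients skew toward the low-rate critical group.)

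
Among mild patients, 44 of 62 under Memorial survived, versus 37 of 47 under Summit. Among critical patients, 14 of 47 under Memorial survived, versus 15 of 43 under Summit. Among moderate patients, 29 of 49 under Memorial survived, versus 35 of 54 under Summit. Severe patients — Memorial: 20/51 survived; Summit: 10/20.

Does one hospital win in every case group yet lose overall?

No

Mild: Memorial 44/62 = 71.0%, Summit 37/47 = 78.7% → Summit
Critical: Memorial 14/47 = 29.8%, Summit 15/43 = 34.9% → Summit
Moderate: Memorial 29/49 = 59.2%, Summit 35/54 = 64.8% → Summit
Severe: Memorial 20/51 = 39.2%, Summit 10/20 = 50.0% → Summit
Overall: Memorial 107/209 = 51.2%, Summit 97/164 = 59.1% → Summit
Summit wins overall and in every case group — no reversal.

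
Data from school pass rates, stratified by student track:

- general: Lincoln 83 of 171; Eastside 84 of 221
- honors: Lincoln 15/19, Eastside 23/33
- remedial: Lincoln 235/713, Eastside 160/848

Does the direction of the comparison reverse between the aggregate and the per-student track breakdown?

No

General: Lincoln 83/171 = 48.5%, Eastside 84/221 = 38.0% → Lincoln
Honors: Lincoln 15/19 = 78.9%, Eastside 23/33 = 69.7% → Lincoln
Remedial: Lincoln 235/713 = 33.0%, Eastside 160/848 = 18.9% → Lincoln
Overall: Lincoln 333/903 = 36.9%, Eastside 267/1102 = 24.2% → Lincoln
Lincoln wins overall and in every student group — no reversal.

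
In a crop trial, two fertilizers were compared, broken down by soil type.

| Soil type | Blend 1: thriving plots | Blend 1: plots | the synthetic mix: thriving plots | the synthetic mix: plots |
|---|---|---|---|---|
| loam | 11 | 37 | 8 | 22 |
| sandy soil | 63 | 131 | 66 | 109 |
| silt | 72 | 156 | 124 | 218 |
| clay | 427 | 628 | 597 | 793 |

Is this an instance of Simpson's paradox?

No

Loam: Blend 1 11/37 = 29.7%, the synthetic mix 8/22 = 36.4% → the synthetic mix
Sandy soil: Blend 1 63/131 = 48.1%, the synthetic mix 66/109 = 60.6% → the synthetic mix
Silt: Blend 1 72/156 = 46.2%, the synthetic mix 124/218 = 56.9% → the synthetic mix
Clay: Blend 1 427/628 = 68.0%, the synthetic mix 597/793 = 75.3% → the synthetic mix
Overall: Blend 1 573/952 = 60.2%, the synthetic mix 795/1142 = 69.6% → the synthetic mix
The synthetic mix wins overall and in every soil group — no reversal.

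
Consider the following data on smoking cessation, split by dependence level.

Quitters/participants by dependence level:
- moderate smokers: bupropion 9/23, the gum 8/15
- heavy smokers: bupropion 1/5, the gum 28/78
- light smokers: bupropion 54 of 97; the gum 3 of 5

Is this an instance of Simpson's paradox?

Yes

Moderate smokers: bupropion 9/23 = 39.1%, the gum 8/15 = 53.3% → the gum
Heavy smokers: bupropion 1/5 = 20.0%, the gum 28/78 = 35.9% → the gum
Light smokers: bupropion 54/97 = 55.7%, the gum 3/5 = 60.0% → the gum
Overall: bupropion 64/125 = 51.2%, the gum 39/98 = 39.8% → bupropion
The gum wins each dependence group but bupropion wins overall — the comparison reverses. The gum's participants skew toward heavy smokers, which has a lower base rate.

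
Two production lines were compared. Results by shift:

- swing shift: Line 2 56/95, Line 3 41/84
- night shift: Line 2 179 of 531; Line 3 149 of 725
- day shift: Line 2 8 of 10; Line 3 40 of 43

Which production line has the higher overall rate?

Swing shift: Line 2 56/95 = 58.9%, Line 3 41/84 = 48.8% → Line 2
Night shift: Line 2 179/531 = 33.7%, Line 3 149/725 = 20.6% → Line 2
Day shift: Line 2 8/10 = 80.0%, Line 3 40/43 = 93.0% → Line 3
Overall: Line 2 243/636 = 38.2%, Line 3 230/852 = 27.0% → Line 2
(Neither sweeps every shift group, but Line 2 has the higher pooled rate.)

Line 2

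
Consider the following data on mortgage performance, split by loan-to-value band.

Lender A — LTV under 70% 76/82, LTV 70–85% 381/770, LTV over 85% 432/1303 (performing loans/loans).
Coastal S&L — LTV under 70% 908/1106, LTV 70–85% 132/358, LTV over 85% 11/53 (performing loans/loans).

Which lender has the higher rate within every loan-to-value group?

LTV under 70%: Lender A 76/82 = 92.7%, Coastal S&L 908/1106 = 82.1% → Lender A
LTV 70–85%: Lender A 381/770 = 49.5%, Coastal S&L 132/358 = 36.9% → Lender A
LTV over 85%: Lender A 432/1303 = 33.2%, Coastal S&L 11/53 = 20.8% → Lender A
Lender A has the higher rate in all 3 groups.

Lender A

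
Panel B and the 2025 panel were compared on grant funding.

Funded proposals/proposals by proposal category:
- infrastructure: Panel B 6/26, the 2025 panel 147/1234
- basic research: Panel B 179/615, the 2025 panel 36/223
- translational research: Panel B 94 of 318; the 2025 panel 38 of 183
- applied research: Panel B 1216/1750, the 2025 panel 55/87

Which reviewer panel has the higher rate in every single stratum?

Panel B

Infrastructure: Panel B 6/26 = 23.1%, the 2025 panel 147/1234 = 11.9% → Panel B
Basic research: Panel B 179/615 = 29.1%, the 2025 panel 36/223 = 16.1% → Panel B
Translational research: Panel B 94/318 = 29.6%, the 2025 panel 38/183 = 20.8% → Panel B
Applied research: Panel B 1216/1750 = 69.5%, the 2025 panel 55/87 = 63.2% → Panel B
Panel B has the higher rate in all 4 groups.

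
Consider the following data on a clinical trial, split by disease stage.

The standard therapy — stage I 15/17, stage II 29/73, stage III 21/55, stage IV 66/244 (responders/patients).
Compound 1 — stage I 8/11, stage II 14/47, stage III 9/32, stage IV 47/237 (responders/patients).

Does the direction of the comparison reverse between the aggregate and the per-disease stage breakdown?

No

Stage I: the standard therapy 15/17 = 88.2%, Compound 1 8/11 = 72.7% → the standard therapy
Stage II: the standard therapy 29/73 = 39.7%, Compound 1 14/47 = 29.8% → the standard therapy
Stage III: the standard therapy 21/55 = 38.2%, Compound 1 9/32 = 28.1% → the standard therapy
Stage IV: the standard therapy 66/244 = 27.0%, Compound 1 47/237 = 19.8% → the standard therapy
Overall: the standard therapy 131/389 = 33.7%, Compound 1 78/327 = 23.9% → the standard therapy
The standard therapy wins overall and in every disease group — no reversal.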